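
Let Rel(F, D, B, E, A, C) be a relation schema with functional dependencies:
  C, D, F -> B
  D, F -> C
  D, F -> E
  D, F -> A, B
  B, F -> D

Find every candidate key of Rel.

{F} never appears on the right of any FD, so every key must include it.
{B, F}⁺ = {A, B, C, D, E, F}, which is every attribute, so {B, F} is a candidate key.
{D, F}⁺ = {A, B, C, D, E, F}, which is every attribute, so {D, F} is a candidate key.
No proper subset of any of these is a key, and no other minimal superkey exists.

{B, F}, {D, F}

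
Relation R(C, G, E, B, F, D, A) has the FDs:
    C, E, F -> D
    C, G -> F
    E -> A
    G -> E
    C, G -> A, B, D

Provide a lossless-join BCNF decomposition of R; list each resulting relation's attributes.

Candidate key of the original relation: {C, G}.
Within {A, B, C, D, E, F, G}: {C, E, F}⁺ ∩ {A, B, C, D, E, F, G} = {A, C, D, E, F}, not the whole set, so C, E, F -> A, D violates BCNF; decompose into {A, C, D, E, F} and {B, C, E, F, G}.
Within {A, C, D, E, F}: {E}⁺ ∩ {A, C, D, E, F} = {A, E}, not the whole set, so E -> A violates BCNF; decompose into {A, E} and {C, D, E, F}.
{A, E}: every determinant is a superkey — BCNF.
{C, D, E, F}: every determinant is a superkey — BCNF.
Within {B, C, E, F, G}: {G}⁺ ∩ {B, C, E, F, G} = {E, G}, not the whole set, so G -> E violates BCNF; decompose into {E, G} and {B, C, F, G}.
{E, G}: every determinant is a superkey — BCNF.
{B, C, F, G}: every determinant is a superkey — BCNF.

{A, E}; {B, C, F, G}; {C, D, E, F}; {E, G}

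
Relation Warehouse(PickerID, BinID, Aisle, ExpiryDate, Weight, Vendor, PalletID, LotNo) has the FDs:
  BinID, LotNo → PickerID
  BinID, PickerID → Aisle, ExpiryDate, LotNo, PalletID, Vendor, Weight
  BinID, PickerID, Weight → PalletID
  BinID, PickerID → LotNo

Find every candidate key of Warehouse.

No FD produces {BinID}, so it must be in every candidate key.
{BinID, LotNo}⁺ = {Aisle, BinID, ExpiryDate, LotNo, PalletID, PickerID, Vendor, Weight} — all of the relation — so {BinID, LotNo} is a candidate key.
{BinID, PickerID}⁺ = {Aisle, BinID, ExpiryDate, LotNo, PalletID, PickerID, Vendor, Weight} — all of the relation — so {BinID, PickerID} is a candidate key.
No proper subset of any of these is a key, and no other minimal superkey exists.

{BinID, LotNo}, {BinID, PickerID}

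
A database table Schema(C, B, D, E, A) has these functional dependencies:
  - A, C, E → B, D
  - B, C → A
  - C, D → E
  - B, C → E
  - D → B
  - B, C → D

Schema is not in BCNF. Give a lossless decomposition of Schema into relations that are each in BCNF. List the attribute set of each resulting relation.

{A, C, D, E}; {B, D}

Candidate keys of the original relation: {A, C, E}, {B, C}, {C, D}.
Within {A, B, C, D, E}: {D}⁺ ∩ {A, B, C, D, E} = {B, D}, not the whole set, so D → B violates BCNF; decompose into {B, D} and {A, C, D, E}.
{B, D} has no BCNF violation.
{A, C, D, E} has no BCNF violation.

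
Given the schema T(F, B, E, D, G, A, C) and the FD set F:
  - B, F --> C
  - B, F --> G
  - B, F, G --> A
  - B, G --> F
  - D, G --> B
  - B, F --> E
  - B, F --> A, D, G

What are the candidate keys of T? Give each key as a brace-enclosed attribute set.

{B, F}, {B, G}, {D, G}

{B, F}⁺ = {A, B, C, D, E, F, G} — all of the relation — so {B, F} is a candidate key.
{B, G}⁺ = {A, B, C, D, E, F, G} — all of the relation — so {B, G} is a candidate key.
{D, G}⁺ = {A, B, C, D, E, F, G} — all of the relation — so {D, G} is a candidate key.
Any other superkey properly contains one of these, so there are no further candidate keys.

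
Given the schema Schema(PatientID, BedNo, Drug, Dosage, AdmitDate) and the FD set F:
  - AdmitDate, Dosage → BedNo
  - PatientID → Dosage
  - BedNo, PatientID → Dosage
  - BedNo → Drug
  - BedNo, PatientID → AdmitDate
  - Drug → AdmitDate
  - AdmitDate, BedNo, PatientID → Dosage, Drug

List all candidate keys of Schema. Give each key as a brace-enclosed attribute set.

{AdmitDate, PatientID}, {BedNo, PatientID}, {Drug, PatientID}

No FD produces {PatientID}, so it must be in every candidate key.
{AdmitDate, PatientID}⁺ = {AdmitDate, BedNo, Dosage, Drug, PatientID} — all of the relation — so {AdmitDate, PatientID} is a candidate key.
{BedNo, PatientID}⁺ = {AdmitDate, BedNo, Dosage, Drug, PatientID} — all of the relation — so {BedNo, PatientID} is a candidate key.
{Drug, PatientID}⁺ = {AdmitDate, BedNo, Dosage, Drug, PatientID} — all of the relation — so {Drug, PatientID} is a candidate key.
No proper subset of any of these is a key, and no other minimal superkey exists.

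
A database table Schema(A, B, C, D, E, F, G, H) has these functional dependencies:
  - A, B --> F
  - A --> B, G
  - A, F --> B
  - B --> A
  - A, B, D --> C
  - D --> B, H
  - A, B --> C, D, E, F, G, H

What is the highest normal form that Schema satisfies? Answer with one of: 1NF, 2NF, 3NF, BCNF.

Candidate keys: {A}, {B}, {D}. Prime attributes: {A, B, D}.
Every FD has a superkey on the left, so the relation is in BCNF.

BCNF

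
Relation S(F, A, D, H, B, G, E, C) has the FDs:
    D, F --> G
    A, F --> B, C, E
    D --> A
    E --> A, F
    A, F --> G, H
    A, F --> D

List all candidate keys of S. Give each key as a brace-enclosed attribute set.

{A, F}, {D, F}, {E}

{E} is a candidate key since {E}⁺ = {A, B, C, D, E, F, G, H} covers every attribute.
{A, F} is a candidate key since {A, F}⁺ = {A, B, C, D, E, F, G, H} covers every attribute.
{D, F} is a candidate key since {D, F}⁺ = {A, B, C, D, E, F, G, H} covers every attribute.
These are minimal and exhaustive — every other superkey contains one of them.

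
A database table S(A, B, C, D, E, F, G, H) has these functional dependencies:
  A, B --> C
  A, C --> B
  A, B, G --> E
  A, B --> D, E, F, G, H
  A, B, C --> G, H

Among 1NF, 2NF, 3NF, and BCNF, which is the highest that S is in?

Candidate keys: {A, B}, {A, C}. Prime attributes: {A, B, C}.
Every FD has a superkey on the left, so the relation is in BCNF.

BCNF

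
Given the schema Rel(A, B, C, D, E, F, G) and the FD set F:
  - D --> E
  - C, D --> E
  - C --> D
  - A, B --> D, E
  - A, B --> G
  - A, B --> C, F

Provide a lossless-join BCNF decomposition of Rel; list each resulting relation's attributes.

Candidate key of the original relation: {A, B}.
In {A, B, C, D, E, F, G}, {D} is not a superkey ({D}⁺ restricted to this set is {D, E}), so split on D --> E into {D, E} and {A, B, C, D, F, G}.
{D, E} has no BCNF violation.
In {A, B, C, D, F, G}, {C} is not a superkey ({C}⁺ restricted to this set is {C, D}), so split on C --> D into {C, D} and {A, B, C, F, G}.
{C, D} has no BCNF violation.
{A, B, C, F, G} has no BCNF violation.

{A, B, C, F, G}; {C, D}; {D, E}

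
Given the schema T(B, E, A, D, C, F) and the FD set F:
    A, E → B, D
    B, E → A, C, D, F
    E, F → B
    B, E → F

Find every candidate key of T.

{A, E}, {B, E}, {E, F}

Attributes never on any right-hand side: {E} — every candidate key must contain it.
{A, E}⁺ = {A, B, C, D, E, F}, which is every attribute, so {A, E} is a candidate key.
{B, E}⁺ = {A, B, C, D, E, F}, which is every attribute, so {B, E} is a candidate key.
{E, F}⁺ = {A, B, C, D, E, F}, which is every attribute, so {E, F} is a candidate key.
These are minimal and exhaustive — every other superkey contains one of them.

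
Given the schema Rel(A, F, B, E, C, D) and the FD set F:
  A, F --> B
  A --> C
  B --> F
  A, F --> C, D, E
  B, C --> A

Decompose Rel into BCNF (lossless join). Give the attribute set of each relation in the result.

Candidate keys of the original relation: {A, B}, {A, F}, {B, C}.
Within {A, B, C, D, E, F}: {A}⁺ ∩ {A, B, C, D, E, F} = {A, C}, not the whole set, so A --> C violates BCNF; decompose into {A, C} and {A, B, D, E, F}.
{A, C}: every determinant is a superkey — BCNF.
Within {A, B, D, E, F}: {B}⁺ ∩ {A, B, D, E, F} = {B, F}, not the whole set, so B --> F violates BCNF; decompose into {B, F} and {A, B, D, E}.
{B, F}: every determinant is a superkey — BCNF.
{A, B, D, E}: every determinant is a superkey — BCNF.

{A, B, D, E}; {A, C}; {B, F}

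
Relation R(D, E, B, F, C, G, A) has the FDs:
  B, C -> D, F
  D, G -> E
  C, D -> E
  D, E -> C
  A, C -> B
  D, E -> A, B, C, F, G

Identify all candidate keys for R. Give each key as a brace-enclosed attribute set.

{A, C}, {B, C}, {C, D}, {D, E}, {D, G}

Closure of {A, C} is {A, B, C, D, E, F, G}, the whole schema; {A, C} is a candidate key.
Closure of {B, C} is {A, B, C, D, E, F, G}, the whole schema; {B, C} is a candidate key.
Closure of {C, D} is {A, B, C, D, E, F, G}, the whole schema; {C, D} is a candidate key.
Closure of {D, E} is {A, B, C, D, E, F, G}, the whole schema; {D, E} is a candidate key.
Closure of {D, G} is {A, B, C, D, E, F, G}, the whole schema; {D, G} is a candidate key.
No proper subset of any of these is a key, and no other minimal superkey exists.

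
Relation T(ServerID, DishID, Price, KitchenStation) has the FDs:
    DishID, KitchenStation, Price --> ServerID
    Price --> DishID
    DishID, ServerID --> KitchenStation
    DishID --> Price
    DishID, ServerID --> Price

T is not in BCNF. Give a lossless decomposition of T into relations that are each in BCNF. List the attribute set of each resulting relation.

{DishID, Price}; {KitchenStation, Price, ServerID}

Candidate keys of the original relation: {DishID, KitchenStation}, {DishID, ServerID}, {KitchenStation, Price}, {Price, ServerID}.
In {DishID, KitchenStation, Price, ServerID}, {Price} is not a superkey ({Price}⁺ restricted to this set is {DishID, Price}), so split on Price --> DishID into {DishID, Price} and {KitchenStation, Price, ServerID}.
{DishID, Price}: every determinant is a superkey — BCNF.
{KitchenStation, Price, ServerID}: every determinant is a superkey — BCNF.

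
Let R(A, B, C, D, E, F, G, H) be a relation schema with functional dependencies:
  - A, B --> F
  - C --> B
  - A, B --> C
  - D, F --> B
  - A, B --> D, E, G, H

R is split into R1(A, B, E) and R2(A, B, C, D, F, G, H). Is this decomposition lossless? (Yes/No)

R1 ∩ R2 = {A, B}; its closure under F is {A, B, C, D, E, F, G, H}.
R1 is contained in that closure, so R1 ∩ R2 --> R1 holds and the join is lossless.

Yes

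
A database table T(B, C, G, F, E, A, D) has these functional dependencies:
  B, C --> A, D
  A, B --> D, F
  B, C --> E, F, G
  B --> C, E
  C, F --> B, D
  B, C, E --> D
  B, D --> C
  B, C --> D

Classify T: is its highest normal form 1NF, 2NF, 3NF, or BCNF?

BCNF

Candidate keys: {B}, {C, F}. Prime attributes: {B, C, F}.
Every FD has a superkey on the left, so the relation is in BCNF.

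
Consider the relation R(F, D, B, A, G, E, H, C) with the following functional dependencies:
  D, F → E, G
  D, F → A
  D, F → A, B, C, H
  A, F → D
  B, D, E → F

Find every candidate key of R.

{A, F}⁺ = {A, B, C, D, E, F, G, H} — all of the relation — so {A, F} is a candidate key.
{D, F}⁺ = {A, B, C, D, E, F, G, H} — all of the relation — so {D, F} is a candidate key.
{B, D, E}⁺ = {A, B, C, D, E, F, G, H} — all of the relation — so {B, D, E} is a candidate key.
These are minimal and exhaustive — every other superkey contains one of them.

{A, F}, {B, D, E}, {D, F}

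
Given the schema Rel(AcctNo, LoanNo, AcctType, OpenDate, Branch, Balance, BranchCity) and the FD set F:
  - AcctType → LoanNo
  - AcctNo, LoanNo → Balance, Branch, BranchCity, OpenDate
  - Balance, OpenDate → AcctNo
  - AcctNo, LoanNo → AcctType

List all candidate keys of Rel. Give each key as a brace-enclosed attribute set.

{AcctNo, AcctType}⁺ = {AcctNo, AcctType, Balance, Branch, BranchCity, LoanNo, OpenDate} — all of the relation — so {AcctNo, AcctType} is a candidate key.
{AcctNo, LoanNo}⁺ = {AcctNo, AcctType, Balance, Branch, BranchCity, LoanNo, OpenDate} — all of the relation — so {AcctNo, LoanNo} is a candidate key.
{AcctType, Balance, OpenDate}⁺ = {AcctNo, AcctType, Balance, Branch, BranchCity, LoanNo, OpenDate} — all of the relation — so {AcctType, Balance, OpenDate} is a candidate key.
{Balance, LoanNo, OpenDate}⁺ = {AcctNo, AcctType, Balance, Branch, BranchCity, LoanNo, OpenDate} — all of the relation — so {Balance, LoanNo, OpenDate} is a candidate key.
These are minimal and exhaustive — every other superkey contains one of them.

{AcctNo, AcctType}, {AcctNo, LoanNo}, {AcctType, Balance, OpenDate}, {Balance, LoanNo, OpenDate}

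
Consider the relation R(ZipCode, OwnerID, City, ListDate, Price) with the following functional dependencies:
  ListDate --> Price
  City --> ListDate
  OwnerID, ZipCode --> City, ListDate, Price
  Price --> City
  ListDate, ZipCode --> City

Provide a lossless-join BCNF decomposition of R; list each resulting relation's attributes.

{City, ListDate, Price}; {ListDate, OwnerID, ZipCode}

Candidate key of the original relation: {OwnerID, ZipCode}.
In {City, ListDate, OwnerID, Price, ZipCode}, {ListDate} is not a superkey ({ListDate}⁺ restricted to this set is {City, ListDate, Price}), so split on ListDate --> City, Price into {City, ListDate, Price} and {ListDate, OwnerID, ZipCode}.
{City, ListDate, Price} is in BCNF.
{ListDate, OwnerID, ZipCode} is in BCNF.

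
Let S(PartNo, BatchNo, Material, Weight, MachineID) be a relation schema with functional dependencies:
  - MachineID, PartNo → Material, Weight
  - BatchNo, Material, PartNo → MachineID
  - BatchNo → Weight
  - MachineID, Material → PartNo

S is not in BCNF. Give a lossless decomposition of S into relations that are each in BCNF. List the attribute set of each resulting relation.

Candidate keys of the original relation: {BatchNo, MachineID, Material}, {BatchNo, MachineID, PartNo}, {BatchNo, Material, PartNo}.
Within {BatchNo, MachineID, Material, PartNo, Weight}: {MachineID, PartNo}⁺ ∩ {BatchNo, MachineID, Material, PartNo, Weight} = {MachineID, Material, PartNo, Weight}, not the whole set, so MachineID, PartNo → Material, Weight violates BCNF; decompose into {MachineID, Material, PartNo, Weight} and {BatchNo, MachineID, PartNo}.
{MachineID, Material, PartNo, Weight} has no BCNF violation.
{BatchNo, MachineID, PartNo} has no BCNF violation.

{BatchNo, MachineID, PartNo}; {MachineID, Material, PartNo, Weight}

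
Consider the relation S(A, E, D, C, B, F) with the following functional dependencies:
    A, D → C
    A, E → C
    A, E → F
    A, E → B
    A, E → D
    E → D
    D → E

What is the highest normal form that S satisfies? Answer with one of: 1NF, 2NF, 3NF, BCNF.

Candidate keys: {A, D}, {A, E}. Prime attributes: {A, D, E}.
E → D: {E}⁺ = {D, E}, which is not all of the attributes, so the left side is not a superkey — BCNF is violated.
But every attribute on its right side ({D}) is prime, and the same holds for every other non-superkey FD, so 3NF still holds.

3NF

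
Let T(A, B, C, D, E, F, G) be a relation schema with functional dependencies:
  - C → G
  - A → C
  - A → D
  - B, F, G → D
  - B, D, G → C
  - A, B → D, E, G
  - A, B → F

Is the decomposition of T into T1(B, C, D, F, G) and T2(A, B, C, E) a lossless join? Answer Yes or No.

No

Common attributes: {B, C}; their closure is {B, C, G}.
T1 ⊄ {B, C, G} and T2 ⊄ {B, C, G}, so the split is lossy.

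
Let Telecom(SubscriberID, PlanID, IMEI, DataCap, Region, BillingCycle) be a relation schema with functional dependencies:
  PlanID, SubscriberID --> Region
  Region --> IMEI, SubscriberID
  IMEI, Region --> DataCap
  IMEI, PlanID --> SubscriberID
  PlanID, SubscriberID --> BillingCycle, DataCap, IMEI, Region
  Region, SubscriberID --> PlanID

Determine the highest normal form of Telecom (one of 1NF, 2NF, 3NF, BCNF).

Candidate keys: {IMEI, PlanID}, {PlanID, SubscriberID}, {Region}. Prime attributes: {IMEI, PlanID, Region, SubscriberID}.
Each dependency's left side is a superkey — BCNF holds.

BCNF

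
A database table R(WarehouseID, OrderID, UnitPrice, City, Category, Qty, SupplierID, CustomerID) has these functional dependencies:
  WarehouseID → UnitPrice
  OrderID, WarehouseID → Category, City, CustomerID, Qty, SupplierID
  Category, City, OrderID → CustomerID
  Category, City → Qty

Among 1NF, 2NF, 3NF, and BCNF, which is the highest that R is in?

Candidate key: {OrderID, WarehouseID}. Prime attributes: {OrderID, WarehouseID}.
WarehouseID → UnitPrice: {WarehouseID}⁺ = {UnitPrice, WarehouseID}, which is not all of the attributes, so the left side is not a superkey — BCNF is violated.
WarehouseID → UnitPrice determines the non-prime attribute {UnitPrice} from a non-superkey — 3NF is violated.
{WarehouseID} is a proper subset of the key {OrderID, WarehouseID}, and {WarehouseID}⁺ contains the non-prime attribute {UnitPrice} — a partial dependency, so 2NF is violated.

1NF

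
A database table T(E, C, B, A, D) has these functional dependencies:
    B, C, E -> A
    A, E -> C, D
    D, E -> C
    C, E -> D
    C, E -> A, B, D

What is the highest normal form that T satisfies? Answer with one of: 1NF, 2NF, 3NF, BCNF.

Candidate keys: {A, E}, {C, E}, {D, E}. Prime attributes: {A, C, D, E}.
Every FD has a superkey on the left, so the relation is in BCNF.

BCNF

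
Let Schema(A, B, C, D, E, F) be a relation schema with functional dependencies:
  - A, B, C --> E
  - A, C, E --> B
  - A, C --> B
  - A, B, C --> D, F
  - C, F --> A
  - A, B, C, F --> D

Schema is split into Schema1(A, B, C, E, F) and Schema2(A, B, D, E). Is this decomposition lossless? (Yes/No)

No

The shared attributes are {A, B, E} and {A, B, E}⁺ = {A, B, E}.
The closure covers neither Schema1 nor Schema2 entirely; the join is not lossless.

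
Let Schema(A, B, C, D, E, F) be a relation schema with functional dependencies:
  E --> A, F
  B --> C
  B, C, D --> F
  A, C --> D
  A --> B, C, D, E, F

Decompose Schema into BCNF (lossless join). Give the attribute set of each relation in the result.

{A, B, D, E}; {B, C}; {B, D, F}

Candidate keys of the original relation: {A}, {E}.
In {A, B, C, D, E, F}, {B} is not a superkey ({B}⁺ restricted to this set is {B, C}), so split on B --> C into {B, C} and {A, B, D, E, F}.
{B, C} is in BCNF.
In {A, B, D, E, F}, {B, D} is not a superkey ({B, D}⁺ restricted to this set is {B, D, F}), so split on B, D --> F into {B, D, F} and {A, B, D, E}.
{B, D, F} is in BCNF.
{A, B, D, E} is in BCNF.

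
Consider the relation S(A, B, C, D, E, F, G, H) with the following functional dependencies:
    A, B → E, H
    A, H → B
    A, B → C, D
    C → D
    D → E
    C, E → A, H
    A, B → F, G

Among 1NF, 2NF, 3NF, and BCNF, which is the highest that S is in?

Candidate keys: {A, B}, {A, H}, {C}. Prime attributes: {A, B, C, H}.
For D → E we have {D}⁺ = {D, E}; {D} is not a superkey, so BCNF fails.
D → E has non-prime {E} on the right and a non-superkey on the left, so 3NF fails.
Checking every proper subset of each key, none determines a non-prime attribute — 2NF is satisfied.

2NF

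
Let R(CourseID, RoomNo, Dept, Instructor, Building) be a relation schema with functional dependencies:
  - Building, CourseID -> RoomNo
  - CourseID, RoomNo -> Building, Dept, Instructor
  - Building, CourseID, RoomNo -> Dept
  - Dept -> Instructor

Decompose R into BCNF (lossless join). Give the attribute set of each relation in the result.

Candidate keys of the original relation: {Building, CourseID}, {CourseID, RoomNo}.
In {Building, CourseID, Dept, Instructor, RoomNo}, {Dept} is not a superkey ({Dept}⁺ restricted to this set is {Dept, Instructor}), so split on Dept -> Instructor into {Dept, Instructor} and {Building, CourseID, Dept, RoomNo}.
{Dept, Instructor} has no BCNF violation.
{Building, CourseID, Dept, RoomNo} has no BCNF violation.

{Building, CourseID, Dept, RoomNo}; {Dept, Instructor}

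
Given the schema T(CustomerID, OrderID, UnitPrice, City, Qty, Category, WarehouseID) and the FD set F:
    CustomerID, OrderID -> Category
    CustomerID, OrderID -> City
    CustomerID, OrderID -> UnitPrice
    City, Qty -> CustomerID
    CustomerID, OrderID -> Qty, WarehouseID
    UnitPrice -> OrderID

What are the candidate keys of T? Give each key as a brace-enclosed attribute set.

{CustomerID, OrderID}⁺ = {Category, City, CustomerID, OrderID, Qty, UnitPrice, WarehouseID}, which is every attribute, so {CustomerID, OrderID} is a candidate key.
{CustomerID, UnitPrice}⁺ = {Category, City, CustomerID, OrderID, Qty, UnitPrice, WarehouseID}, which is every attribute, so {CustomerID, UnitPrice} is a candidate key.
{City, OrderID, Qty}⁺ = {Category, City, CustomerID, OrderID, Qty, UnitPrice, WarehouseID}, which is every attribute, so {City, OrderID, Qty} is a candidate key.
{City, Qty, UnitPrice}⁺ = {Category, City, CustomerID, OrderID, Qty, UnitPrice, WarehouseID}, which is every attribute, so {City, Qty, UnitPrice} is a candidate key.
These are minimal and exhaustive — every other superkey contains one of them.

{City, OrderID, Qty}, {City, Qty, UnitPrice}, {CustomerID, OrderID}, {CustomerID, UnitPrice}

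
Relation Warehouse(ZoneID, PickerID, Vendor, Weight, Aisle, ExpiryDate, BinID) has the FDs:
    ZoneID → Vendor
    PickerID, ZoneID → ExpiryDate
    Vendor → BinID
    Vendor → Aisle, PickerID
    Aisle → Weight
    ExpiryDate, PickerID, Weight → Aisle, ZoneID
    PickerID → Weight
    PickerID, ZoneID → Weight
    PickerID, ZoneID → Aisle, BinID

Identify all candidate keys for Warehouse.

Closure of {ZoneID} is {Aisle, BinID, ExpiryDate, PickerID, Vendor, Weight, ZoneID}, the whole schema; {ZoneID} is a candidate key.
Closure of {ExpiryDate, PickerID} is {Aisle, BinID, ExpiryDate, PickerID, Vendor, Weight, ZoneID}, the whole schema; {ExpiryDate, PickerID} is a candidate key.
Closure of {ExpiryDate, Vendor} is {Aisle, BinID, ExpiryDate, PickerID, Vendor, Weight, ZoneID}, the whole schema; {ExpiryDate, Vendor} is a candidate key.
Any other superkey properly contains one of these, so there are no further candidate keys.

{ExpiryDate, PickerID}, {ExpiryDate, Vendor}, {ZoneID}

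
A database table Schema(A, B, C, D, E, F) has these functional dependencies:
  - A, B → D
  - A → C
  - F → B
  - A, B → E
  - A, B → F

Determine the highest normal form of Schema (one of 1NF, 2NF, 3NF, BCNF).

1NF

Candidate keys: {A, B}, {A, F}. Prime attributes: {A, B, F}.
For A → C we have {A}⁺ = {A, C}; {A} is not a superkey, so BCNF fails.
A → C determines the non-prime attribute {C} from a non-superkey — 3NF is violated.
Since {A} ⊂ {A, B} and {A}⁺ ⊇ {C} with {C} non-prime, there is a partial dependency; 2NF fails.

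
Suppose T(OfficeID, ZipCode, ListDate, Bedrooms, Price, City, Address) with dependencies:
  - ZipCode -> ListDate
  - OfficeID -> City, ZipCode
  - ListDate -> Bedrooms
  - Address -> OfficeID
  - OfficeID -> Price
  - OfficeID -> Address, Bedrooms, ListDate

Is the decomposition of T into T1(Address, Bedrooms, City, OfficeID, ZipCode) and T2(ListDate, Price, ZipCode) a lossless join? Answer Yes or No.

No

T1 ∩ T2 = {ZipCode}; its closure under F is {Bedrooms, ListDate, ZipCode}.
The closure covers neither T1 nor T2 entirely; the join is not lossless.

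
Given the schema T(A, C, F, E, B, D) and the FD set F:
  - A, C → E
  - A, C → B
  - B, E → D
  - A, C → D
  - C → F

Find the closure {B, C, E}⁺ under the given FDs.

{B, C, D, E, F}

Start with {B, C, E}.
B, E → D applies; add {D} → now {B, C, D, E}.
C → F applies; add {F} → now {B, C, D, E, F}.
No further FD applies.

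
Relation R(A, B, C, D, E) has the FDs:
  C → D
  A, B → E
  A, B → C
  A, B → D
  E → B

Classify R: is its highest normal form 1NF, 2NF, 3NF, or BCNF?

2NF

Candidate keys: {A, B}, {A, E}. Prime attributes: {A, B, E}.
C → D breaks BCNF: {C}⁺ = {C, D}, so {C} is not a superkey.
C → D determines the non-prime attribute {D} from a non-superkey — 3NF is violated.
No proper subset of a key has a non-prime attribute in its closure, so there is no partial dependency; 2NF holds.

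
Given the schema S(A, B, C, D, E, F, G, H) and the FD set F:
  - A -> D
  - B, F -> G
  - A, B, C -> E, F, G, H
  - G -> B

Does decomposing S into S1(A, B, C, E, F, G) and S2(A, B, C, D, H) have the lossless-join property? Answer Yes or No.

Yes

S1 ∩ S2 = {A, B, C}; its closure under F is {A, B, C, D, E, F, G, H}.
This includes all of S1, so the common attributes are a superkey of S1 — the join is lossless.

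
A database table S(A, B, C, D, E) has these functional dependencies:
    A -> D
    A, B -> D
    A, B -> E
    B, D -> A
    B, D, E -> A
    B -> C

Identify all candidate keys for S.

{B} never appears on the right of any FD, so every key must include it.
{A, B} is a candidate key since {A, B}⁺ = {A, B, C, D, E} covers every attribute.
{B, D} is a candidate key since {B, D}⁺ = {A, B, C, D, E} covers every attribute.
No proper subset of any of these is a key, and no other minimal superkey exists.

{A, B}, {B, D}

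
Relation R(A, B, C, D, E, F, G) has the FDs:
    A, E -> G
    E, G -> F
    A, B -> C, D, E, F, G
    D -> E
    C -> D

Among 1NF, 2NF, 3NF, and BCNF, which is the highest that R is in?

Candidate key: {A, B}. Prime attributes: {A, B}.
For A, E -> G we have {A, E}⁺ = {A, E, F, G}; {A, E} is not a superkey, so BCNF fails.
A, E -> G has non-prime {G} on the right and a non-superkey on the left, so 3NF fails.
No non-prime attribute depends on a proper subset of any candidate key, so 2NF holds.

2NF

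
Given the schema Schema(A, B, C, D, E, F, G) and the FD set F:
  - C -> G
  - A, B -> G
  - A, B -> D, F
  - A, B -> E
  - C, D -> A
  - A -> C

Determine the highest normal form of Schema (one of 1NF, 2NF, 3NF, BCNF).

Candidate keys: {A, B}, {B, C, D}. Prime attributes: {A, B, C, D}.
C -> G: {C}⁺ = {C, G}, which is not all of the attributes, so the left side is not a superkey — BCNF is violated.
C -> G determines the non-prime attribute {G} from a non-superkey — 3NF is violated.
{A} is a proper subset of the key {A, B}, and {A}⁺ contains the non-prime attribute {G} — a partial dependency, so 2NF is violated.

1NF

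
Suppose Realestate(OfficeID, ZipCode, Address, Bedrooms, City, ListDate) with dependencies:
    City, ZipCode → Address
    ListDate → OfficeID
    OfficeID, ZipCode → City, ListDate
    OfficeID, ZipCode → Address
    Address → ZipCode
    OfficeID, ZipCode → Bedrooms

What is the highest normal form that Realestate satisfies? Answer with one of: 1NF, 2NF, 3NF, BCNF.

Candidate keys: {Address, ListDate}, {Address, OfficeID}, {ListDate, ZipCode}, {OfficeID, ZipCode}. Prime attributes: {Address, ListDate, OfficeID, ZipCode}.
City, ZipCode → Address breaks BCNF: {City, ZipCode}⁺ = {Address, City, ZipCode}, so {City, ZipCode} is not a superkey.
But every attribute on its right side ({Address}) is prime, and the same holds for every other non-superkey FD, so 3NF still holds.

3NF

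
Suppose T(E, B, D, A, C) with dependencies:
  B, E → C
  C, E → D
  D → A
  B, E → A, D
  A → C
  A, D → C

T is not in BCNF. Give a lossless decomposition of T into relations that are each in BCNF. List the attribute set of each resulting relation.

Candidate key of the original relation: {B, E}.
{A, B, C, D, E}: {C, E} determines {A, C, D, E} here but is not a superkey — split on C, E → A, D, giving {A, C, D, E} and {B, C, E}.
{A, C, D, E}: {D} determines {A, C, D} here but is not a superkey — split on D → A, C, giving {A, C, D} and {D, E}.
{A, C, D}: {A} determines {A, C} here but is not a superkey — split on A → C, giving {A, C} and {A, D}.
{A, C}: every determinant is a superkey — BCNF.
{A, D}: every determinant is a superkey — BCNF.
{D, E}: every determinant is a superkey — BCNF.
{B, C, E}: every determinant is a superkey — BCNF.

{A, C}; {A, D}; {B, C, E}; {D, E}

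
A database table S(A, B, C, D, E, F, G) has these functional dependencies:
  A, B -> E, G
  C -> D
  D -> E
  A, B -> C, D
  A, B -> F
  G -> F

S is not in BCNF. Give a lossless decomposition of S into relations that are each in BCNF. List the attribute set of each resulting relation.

{A, B, C, G}; {C, D}; {D, E}; {F, G}

Candidate key of the original relation: {A, B}.
Within {A, B, C, D, E, F, G}: {C}⁺ ∩ {A, B, C, D, E, F, G} = {C, D, E}, not the whole set, so C -> D, E violates BCNF; decompose into {C, D, E} and {A, B, C, F, G}.
Within {C, D, E}: {D}⁺ ∩ {C, D, E} = {D, E}, not the whole set, so D -> E violates BCNF; decompose into {D, E} and {C, D}.
{D, E}: every determinant is a superkey — BCNF.
{C, D}: every determinant is a superkey — BCNF.
Within {A, B, C, F, G}: {G}⁺ ∩ {A, B, C, F, G} = {F, G}, not the whole set, so G -> F violates BCNF; decompose into {F, G} and {A, B, C, G}.
{F, G}: every determinant is a superkey — BCNF.
{A, B, C, G}: every determinant is a superkey — BCNF.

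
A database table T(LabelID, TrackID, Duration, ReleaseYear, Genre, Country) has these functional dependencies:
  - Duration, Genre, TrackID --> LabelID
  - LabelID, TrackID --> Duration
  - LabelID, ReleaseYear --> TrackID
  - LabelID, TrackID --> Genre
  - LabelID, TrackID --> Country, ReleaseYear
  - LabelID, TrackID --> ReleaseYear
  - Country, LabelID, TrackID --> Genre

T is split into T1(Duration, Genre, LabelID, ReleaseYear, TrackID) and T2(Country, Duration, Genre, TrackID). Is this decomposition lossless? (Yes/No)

Yes

The shared attributes are {Duration, Genre, TrackID} and {Duration, Genre, TrackID}⁺ = {Country, Duration, Genre, LabelID, ReleaseYear, TrackID}.
T1 is contained in that closure, so T1 ∩ T2 --> T1 holds and the join is lossless.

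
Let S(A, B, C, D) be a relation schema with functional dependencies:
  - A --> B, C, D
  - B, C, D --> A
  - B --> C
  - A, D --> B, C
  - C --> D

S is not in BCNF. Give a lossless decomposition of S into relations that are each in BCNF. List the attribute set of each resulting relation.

Candidate keys of the original relation: {A}, {B}.
{A, B, C, D}: {C} determines {C, D} here but is not a superkey — split on C --> D, giving {C, D} and {A, B, C}.
{C, D} is in BCNF.
{A, B, C} is in BCNF.

{A, B, C}; {C, D}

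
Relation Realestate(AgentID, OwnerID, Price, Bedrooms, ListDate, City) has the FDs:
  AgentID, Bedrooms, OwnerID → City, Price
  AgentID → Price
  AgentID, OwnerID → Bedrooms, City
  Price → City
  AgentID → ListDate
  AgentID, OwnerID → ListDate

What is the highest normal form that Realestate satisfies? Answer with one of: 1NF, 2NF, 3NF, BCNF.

Candidate key: {AgentID, OwnerID}. Prime attributes: {AgentID, OwnerID}.
AgentID → Price breaks BCNF: {AgentID}⁺ = {AgentID, City, ListDate, Price}, so {AgentID} is not a superkey.
AgentID → Price has non-prime {Price} on the right and a non-superkey on the left, so 3NF fails.
{AgentID} is a proper subset of the key {AgentID, OwnerID}, and {AgentID}⁺ contains the non-prime attributes {City, ListDate, Price} — a partial dependency, so 2NF is violated.

1NF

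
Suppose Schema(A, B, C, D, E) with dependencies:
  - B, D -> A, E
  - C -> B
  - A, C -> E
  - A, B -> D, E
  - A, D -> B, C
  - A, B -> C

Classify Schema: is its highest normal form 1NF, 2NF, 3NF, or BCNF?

Candidate keys: {A, B}, {A, C}, {A, D}, {B, D}, {C, D}. Prime attributes: {A, B, C, D}.
C -> B breaks BCNF: {C}⁺ = {B, C}, so {C} is not a superkey.
But every attribute on its right side ({B}) is prime, and the same holds for every other non-superkey FD, so 3NF still holds.

3NF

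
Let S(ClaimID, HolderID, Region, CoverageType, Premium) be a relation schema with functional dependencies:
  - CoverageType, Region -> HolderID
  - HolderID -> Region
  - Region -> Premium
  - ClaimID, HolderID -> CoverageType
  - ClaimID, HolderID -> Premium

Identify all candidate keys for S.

{ClaimID, CoverageType, Region}, {ClaimID, HolderID}

No FD produces {ClaimID}, so it must be in every candidate key.
{ClaimID, HolderID}⁺ = {ClaimID, CoverageType, HolderID, Premium, Region} — all of the relation — so {ClaimID, HolderID} is a candidate key.
{ClaimID, CoverageType, Region}⁺ = {ClaimID, CoverageType, HolderID, Premium, Region} — all of the relation — so {ClaimID, CoverageType, Region} is a candidate key.
These are minimal and exhaustive — every other superkey contains one of them.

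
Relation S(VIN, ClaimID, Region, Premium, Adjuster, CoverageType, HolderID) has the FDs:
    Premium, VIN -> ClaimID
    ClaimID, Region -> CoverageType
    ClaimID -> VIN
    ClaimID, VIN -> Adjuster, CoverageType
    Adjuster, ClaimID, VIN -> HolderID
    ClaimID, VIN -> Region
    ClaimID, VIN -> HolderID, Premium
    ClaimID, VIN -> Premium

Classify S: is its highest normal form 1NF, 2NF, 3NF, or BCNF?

BCNF

Candidate keys: {ClaimID}, {Premium, VIN}. Prime attributes: {ClaimID, Premium, VIN}.
Each dependency's left side is a superkey — BCNF holds.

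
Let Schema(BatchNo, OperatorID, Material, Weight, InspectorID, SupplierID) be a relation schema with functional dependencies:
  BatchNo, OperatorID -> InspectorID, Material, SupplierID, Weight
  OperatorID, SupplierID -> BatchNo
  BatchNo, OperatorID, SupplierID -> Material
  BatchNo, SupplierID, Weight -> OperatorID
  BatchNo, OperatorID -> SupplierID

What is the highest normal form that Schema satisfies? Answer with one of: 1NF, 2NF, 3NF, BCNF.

BCNF

Candidate keys: {BatchNo, OperatorID}, {BatchNo, SupplierID, Weight}, {OperatorID, SupplierID}. Prime attributes: {BatchNo, OperatorID, SupplierID, Weight}.
Every FD has a superkey on the left, so the relation is in BCNF.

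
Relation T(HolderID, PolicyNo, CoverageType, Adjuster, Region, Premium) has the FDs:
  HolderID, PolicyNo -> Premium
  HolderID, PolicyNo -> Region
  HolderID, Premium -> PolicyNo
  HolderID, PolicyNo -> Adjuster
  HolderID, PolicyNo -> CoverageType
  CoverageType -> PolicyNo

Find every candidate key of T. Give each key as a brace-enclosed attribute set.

{HolderID} never appears on the right of any FD, so every key must include it.
{CoverageType, HolderID}⁺ = {Adjuster, CoverageType, HolderID, PolicyNo, Premium, Region} — all of the relation — so {CoverageType, HolderID} is a candidate key.
{HolderID, PolicyNo}⁺ = {Adjuster, CoverageType, HolderID, PolicyNo, Premium, Region} — all of the relation — so {HolderID, PolicyNo} is a candidate key.
{HolderID, Premium}⁺ = {Adjuster, CoverageType, HolderID, PolicyNo, Premium, Region} — all of the relation — so {HolderID, Premium} is a candidate key.
No proper subset of any of these is a key, and no other minimal superkey exists.

{CoverageType, HolderID}, {HolderID, PolicyNo}, {HolderID, Premium}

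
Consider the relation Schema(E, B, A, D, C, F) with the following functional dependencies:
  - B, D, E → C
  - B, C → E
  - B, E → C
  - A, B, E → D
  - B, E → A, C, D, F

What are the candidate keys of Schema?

{B, C}, {B, E}

{B} never appears on the right of any FD, so every key must include it.
{B, C}⁺ = {A, B, C, D, E, F} — all of the relation — so {B, C} is a candidate key.
{B, E}⁺ = {A, B, C, D, E, F} — all of the relation — so {B, E} is a candidate key.
Any other superkey properly contains one of these, so there are no further candidate keys.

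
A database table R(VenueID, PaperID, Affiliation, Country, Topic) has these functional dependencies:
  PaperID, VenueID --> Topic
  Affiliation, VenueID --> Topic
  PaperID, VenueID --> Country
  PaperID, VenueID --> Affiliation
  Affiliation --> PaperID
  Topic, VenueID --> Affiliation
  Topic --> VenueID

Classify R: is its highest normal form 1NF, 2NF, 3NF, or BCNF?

3NF

Candidate keys: {Affiliation, VenueID}, {PaperID, VenueID}, {Topic}. Prime attributes: {Affiliation, PaperID, Topic, VenueID}.
For Affiliation --> PaperID we have {Affiliation}⁺ = {Affiliation, PaperID}; {Affiliation} is not a superkey, so BCNF fails.
Its right-hand attributes {PaperID} are all prime, as are those of every other non-superkey FD — the relation is in 3NF.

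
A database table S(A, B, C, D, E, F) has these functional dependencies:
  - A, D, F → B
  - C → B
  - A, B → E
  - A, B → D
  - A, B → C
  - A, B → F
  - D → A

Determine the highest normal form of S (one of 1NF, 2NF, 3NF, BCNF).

Candidate keys: {A, B}, {A, C}, {B, D}, {C, D}, {D, F}. Prime attributes: {A, B, C, D, F}.
C → B breaks BCNF: {C}⁺ = {B, C}, so {C} is not a superkey.
But every attribute on its right side ({B}) is prime, and the same holds for every other non-superkey FD, so 3NF still holds.

3NF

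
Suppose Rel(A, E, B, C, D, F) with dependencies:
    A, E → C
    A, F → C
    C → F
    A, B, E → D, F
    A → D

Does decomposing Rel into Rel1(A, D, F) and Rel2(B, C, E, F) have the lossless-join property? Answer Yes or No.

Common attributes: {F}; their closure is {F}.
The closure covers neither Rel1 nor Rel2 entirely; the join is not lossless.

No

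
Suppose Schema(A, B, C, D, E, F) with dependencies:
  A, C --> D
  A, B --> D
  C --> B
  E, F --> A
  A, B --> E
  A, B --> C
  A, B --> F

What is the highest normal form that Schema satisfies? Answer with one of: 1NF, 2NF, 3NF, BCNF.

3NF

Candidate keys: {A, B}, {A, C}, {B, E, F}, {C, E, F}. Prime attributes: {A, B, C, E, F}.
C --> B: {C}⁺ = {B, C}, which is not all of the attributes, so the left side is not a superkey — BCNF is violated.
Its right-hand attributes {B} are all prime, as are those of every other non-superkey FD — the relation is in 3NF.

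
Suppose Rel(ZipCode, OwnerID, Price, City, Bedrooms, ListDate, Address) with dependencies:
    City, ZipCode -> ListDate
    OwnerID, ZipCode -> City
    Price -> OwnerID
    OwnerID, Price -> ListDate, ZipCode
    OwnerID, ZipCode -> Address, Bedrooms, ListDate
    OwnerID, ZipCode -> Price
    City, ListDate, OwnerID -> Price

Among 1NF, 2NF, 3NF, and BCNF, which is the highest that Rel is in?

3NF

Candidate keys: {City, ListDate, OwnerID}, {OwnerID, ZipCode}, {Price}. Prime attributes: {City, ListDate, OwnerID, Price, ZipCode}.
City, ZipCode -> ListDate breaks BCNF: {City, ZipCode}⁺ = {City, ListDate, ZipCode}, so {City, ZipCode} is not a superkey.
Since {ListDate} ⊆ prime attributes and every other non-superkey FD also has a prime right side, the schema is in 3NF.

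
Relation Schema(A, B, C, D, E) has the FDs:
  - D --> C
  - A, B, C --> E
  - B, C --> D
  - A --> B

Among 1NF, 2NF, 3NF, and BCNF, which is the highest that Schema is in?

Candidate keys: {A, C}, {A, D}. Prime attributes: {A, C, D}.
For D --> C we have {D}⁺ = {C, D}; {D} is not a superkey, so BCNF fails.
A --> B determines the non-prime attribute {B} from a non-superkey — 3NF is violated.
Since {A} ⊂ {A, C} and {A}⁺ ⊇ {B} with {B} non-prime, there is a partial dependency; 2NF fails.

1NF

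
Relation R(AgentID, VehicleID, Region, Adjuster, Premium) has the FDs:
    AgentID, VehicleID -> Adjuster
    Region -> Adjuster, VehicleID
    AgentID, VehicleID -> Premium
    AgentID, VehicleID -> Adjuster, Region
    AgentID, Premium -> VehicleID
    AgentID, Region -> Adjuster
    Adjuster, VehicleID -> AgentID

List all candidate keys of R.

{Adjuster, VehicleID}, {AgentID, Premium}, {AgentID, VehicleID}, {Region}

{Region}⁺ = {Adjuster, AgentID, Premium, Region, VehicleID} — all of the relation — so {Region} is a candidate key.
{Adjuster, VehicleID}⁺ = {Adjuster, AgentID, Premium, Region, VehicleID} — all of the relation — so {Adjuster, VehicleID} is a candidate key.
{AgentID, Premium}⁺ = {Adjuster, AgentID, Premium, Region, VehicleID} — all of the relation — so {AgentID, Premium} is a candidate key.
{AgentID, VehicleID}⁺ = {Adjuster, AgentID, Premium, Region, VehicleID} — all of the relation — so {AgentID, VehicleID} is a candidate key.
These are minimal and exhaustive — every other superkey contains one of them.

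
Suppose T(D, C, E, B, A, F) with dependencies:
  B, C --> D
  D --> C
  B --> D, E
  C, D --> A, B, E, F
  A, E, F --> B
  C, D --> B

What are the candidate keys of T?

{B} is a candidate key since {B}⁺ = {A, B, C, D, E, F} covers every attribute.
{D} is a candidate key since {D}⁺ = {A, B, C, D, E, F} covers every attribute.
{A, E, F} is a candidate key since {A, E, F}⁺ = {A, B, C, D, E, F} covers every attribute.
No proper subset of any of these is a key, and no other minimal superkey exists.

{A, E, F}, {B}, {D}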